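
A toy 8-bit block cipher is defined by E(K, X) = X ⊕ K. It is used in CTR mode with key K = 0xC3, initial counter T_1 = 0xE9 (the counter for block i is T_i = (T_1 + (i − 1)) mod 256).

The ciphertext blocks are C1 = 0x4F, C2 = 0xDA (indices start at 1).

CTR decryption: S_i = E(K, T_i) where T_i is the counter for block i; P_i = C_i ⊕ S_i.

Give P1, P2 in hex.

P1: T = 0xE9, S = E(K, T) = 0x2A; 0x4F ⊕ 0x2A = 0x65.
P2: T = 0xEA, S = E(K, T) = 0x29; 0xDA ⊕ 0x29 = 0xF3.

P1 = 0x65, P2 = 0xF3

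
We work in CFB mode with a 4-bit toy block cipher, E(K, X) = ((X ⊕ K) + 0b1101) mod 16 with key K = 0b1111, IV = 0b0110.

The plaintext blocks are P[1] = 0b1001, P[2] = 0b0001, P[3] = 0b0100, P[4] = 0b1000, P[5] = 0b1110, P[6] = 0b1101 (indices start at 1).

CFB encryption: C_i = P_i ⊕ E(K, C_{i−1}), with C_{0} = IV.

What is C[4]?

C[4] = 0b0000

C[1]: E(K, 0b0110) = 0b0110; 0b1001 ⊕ 0b0110 = 0b1111.
C[2]: E(K, 0b1111) = 0b1101; 0b0001 ⊕ 0b1101 = 0b1100.
C[3]: E(K, 0b1100) = 0b0000; 0b0100 ⊕ 0b0000 = 0b0100.
C[4]: E(K, 0b0100) = 0b1000; 0b1000 ⊕ 0b1000 = 0b0000.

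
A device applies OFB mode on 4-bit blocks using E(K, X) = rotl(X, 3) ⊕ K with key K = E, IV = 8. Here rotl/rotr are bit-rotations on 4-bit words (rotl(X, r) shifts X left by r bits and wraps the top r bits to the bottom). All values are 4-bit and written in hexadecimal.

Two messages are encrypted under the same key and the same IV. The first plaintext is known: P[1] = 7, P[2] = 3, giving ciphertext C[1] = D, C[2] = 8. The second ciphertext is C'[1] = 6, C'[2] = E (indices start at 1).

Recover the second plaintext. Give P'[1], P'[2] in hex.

In OFB with a reused IV, both messages share the same keystream S_i, so C_i ⊕ C'_i = P_i ⊕ P'_i and thus P'_i = P_i ⊕ C_i ⊕ C'_i.
P'[1]: 7 ⊕ D ⊕ 6 = C.
P'[2]: 3 ⊕ 8 ⊕ E = 5.

P'[1] = C, P'[2] = 5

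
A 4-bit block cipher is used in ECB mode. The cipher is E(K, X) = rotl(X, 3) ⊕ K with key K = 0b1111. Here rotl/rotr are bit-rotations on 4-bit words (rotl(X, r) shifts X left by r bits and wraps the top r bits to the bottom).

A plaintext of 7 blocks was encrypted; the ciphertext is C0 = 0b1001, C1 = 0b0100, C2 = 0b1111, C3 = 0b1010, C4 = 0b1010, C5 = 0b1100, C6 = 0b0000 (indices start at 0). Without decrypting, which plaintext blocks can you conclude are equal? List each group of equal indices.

P3 = P4

ECB encrypts each block independently with the same key, so equal ciphertext blocks imply equal plaintext blocks.
C3 = C4 = 0b1010, so P3 = P4.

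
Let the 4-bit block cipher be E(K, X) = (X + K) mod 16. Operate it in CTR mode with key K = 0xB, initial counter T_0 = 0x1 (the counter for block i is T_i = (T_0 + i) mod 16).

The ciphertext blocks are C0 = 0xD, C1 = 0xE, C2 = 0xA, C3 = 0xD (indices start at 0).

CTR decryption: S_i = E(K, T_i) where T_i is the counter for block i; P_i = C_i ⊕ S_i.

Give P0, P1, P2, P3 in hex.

P0: T = 0x1, S = E(K, T) = 0xC; 0xD ⊕ 0xC = 0x1.
P1: T = 0x2, S = E(K, T) = 0xD; 0xE ⊕ 0xD = 0x3.
P2: T = 0x3, S = E(K, T) = 0xE; 0xA ⊕ 0xE = 0x4.
P3: T = 0x4, S = E(K, T) = 0xF; 0xD ⊕ 0xF = 0x2.

P0 = 0x1, P1 = 0x3, P2 = 0x4, P3 = 0x2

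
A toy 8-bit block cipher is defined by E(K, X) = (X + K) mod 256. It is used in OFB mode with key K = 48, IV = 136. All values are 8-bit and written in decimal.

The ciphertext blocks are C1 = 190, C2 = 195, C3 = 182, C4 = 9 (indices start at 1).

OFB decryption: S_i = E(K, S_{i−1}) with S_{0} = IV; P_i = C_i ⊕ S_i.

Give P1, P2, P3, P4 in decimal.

P1 = 6, P2 = 43, P3 = 174, P4 = 65

P1: S = E(K, 136) = 184; 190 ⊕ 184 = 6.
P2: S = E(K, 184) = 232; 195 ⊕ 232 = 43.
P3: S = E(K, 232) = 24; 182 ⊕ 24 = 174.
P4: S = E(K, 24) = 72; 9 ⊕ 72 = 65.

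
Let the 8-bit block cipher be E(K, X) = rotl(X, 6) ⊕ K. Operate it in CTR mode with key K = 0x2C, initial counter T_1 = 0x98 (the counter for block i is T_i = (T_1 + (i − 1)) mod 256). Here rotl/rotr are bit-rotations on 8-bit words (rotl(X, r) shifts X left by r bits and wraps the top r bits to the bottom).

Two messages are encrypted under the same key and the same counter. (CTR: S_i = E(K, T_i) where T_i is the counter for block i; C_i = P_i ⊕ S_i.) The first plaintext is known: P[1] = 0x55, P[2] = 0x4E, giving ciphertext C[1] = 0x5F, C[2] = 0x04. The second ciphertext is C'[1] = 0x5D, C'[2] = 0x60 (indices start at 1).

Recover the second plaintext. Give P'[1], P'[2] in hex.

P'[1] = 0x57, P'[2] = 0x2A

In CTR with a reused counter, both messages share the same keystream S_i, so C_i ⊕ C'_i = P_i ⊕ P'_i and thus P'_i = P_i ⊕ C_i ⊕ C'_i.
P'[1]: 0x55 ⊕ 0x5F ⊕ 0x5D = 0x57.
P'[2]: 0x4E ⊕ 0x04 ⊕ 0x60 = 0x2A.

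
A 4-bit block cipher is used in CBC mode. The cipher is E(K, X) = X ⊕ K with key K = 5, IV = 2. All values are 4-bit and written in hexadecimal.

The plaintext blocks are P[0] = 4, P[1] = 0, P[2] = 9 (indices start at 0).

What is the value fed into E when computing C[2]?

CBC encryption: C_i = E(K, P_i ⊕ C_{i−1}), with C_{−1} = IV.
C[0]: P[0] ⊕ 2 = 6; E(K, 6) = 3.
C[1]: P[1] ⊕ 3 = 3; E(K, 3) = 6.
C[2]: P[2] ⊕ 6 = F; E(K, F) = A.
So the input to E for block [2] is F.

F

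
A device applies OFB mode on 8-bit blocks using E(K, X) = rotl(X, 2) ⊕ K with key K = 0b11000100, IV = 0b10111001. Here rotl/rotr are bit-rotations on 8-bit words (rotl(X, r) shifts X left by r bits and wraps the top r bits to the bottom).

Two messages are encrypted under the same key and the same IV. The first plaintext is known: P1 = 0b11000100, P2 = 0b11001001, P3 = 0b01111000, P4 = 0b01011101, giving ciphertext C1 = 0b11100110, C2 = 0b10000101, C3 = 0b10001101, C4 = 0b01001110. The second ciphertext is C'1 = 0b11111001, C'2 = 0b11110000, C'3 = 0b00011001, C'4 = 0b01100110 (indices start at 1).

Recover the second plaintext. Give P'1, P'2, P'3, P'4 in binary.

In OFB with a reused IV, both messages share the same keystream S_i, so C_i ⊕ C'_i = P_i ⊕ P'_i and thus P'_i = P_i ⊕ C_i ⊕ C'_i.
P'1: 0b11000100 ⊕ 0b11100110 ⊕ 0b11111001 = 0b11011011.
P'2: 0b11001001 ⊕ 0b10000101 ⊕ 0b11110000 = 0b10111100.
P'3: 0b01111000 ⊕ 0b10001101 ⊕ 0b00011001 = 0b11101100.
P'4: 0b01011101 ⊕ 0b01001110 ⊕ 0b01100110 = 0b01110101.

P'1 = 0b11011011, P'2 = 0b10111100, P'3 = 0b11101100, P'4 = 0b01110101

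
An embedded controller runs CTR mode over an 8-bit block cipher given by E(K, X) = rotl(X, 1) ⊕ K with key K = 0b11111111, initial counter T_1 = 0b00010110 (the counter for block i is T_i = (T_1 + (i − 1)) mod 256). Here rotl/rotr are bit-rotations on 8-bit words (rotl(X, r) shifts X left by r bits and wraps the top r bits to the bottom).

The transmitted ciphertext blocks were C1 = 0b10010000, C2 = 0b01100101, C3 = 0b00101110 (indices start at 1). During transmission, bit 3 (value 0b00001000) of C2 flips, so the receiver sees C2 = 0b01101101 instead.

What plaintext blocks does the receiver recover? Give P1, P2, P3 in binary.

P1 = 0b01000011, P2 = 0b10111100, P3 = 0b11100001

CTR decryption: S_i = E(K, T_i) where T_i is the counter for block i; P_i = C_i ⊕ S_i.
Only C2 changed, to 0b01101101. In CTR, a change in C_i flips the same bit in P_i only; the keystream is unaffected. Decrypting the received ciphertext:
P1: T = 0b00010110, S = E(K, T) = 0b11010011; 0b10010000 ⊕ 0b11010011 = 0b01000011.
P2: T = 0b00010111, S = E(K, T) = 0b11010001; 0b01101101 ⊕ 0b11010001 = 0b10111100.
P3: T = 0b00011000, S = E(K, T) = 0b11001111; 0b00101110 ⊕ 0b11001111 = 0b11100001.
Blocks that differ from the original plaintext: P2.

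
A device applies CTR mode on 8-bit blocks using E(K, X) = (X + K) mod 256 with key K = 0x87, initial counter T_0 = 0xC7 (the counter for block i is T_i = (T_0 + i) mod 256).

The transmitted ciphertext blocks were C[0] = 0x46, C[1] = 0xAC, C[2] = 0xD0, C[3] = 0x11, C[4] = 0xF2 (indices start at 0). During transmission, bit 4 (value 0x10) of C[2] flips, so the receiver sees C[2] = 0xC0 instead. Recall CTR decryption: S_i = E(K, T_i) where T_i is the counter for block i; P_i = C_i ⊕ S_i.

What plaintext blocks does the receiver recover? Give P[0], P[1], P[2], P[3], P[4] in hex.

P[0] = 0x08, P[1] = 0xE3, P[2] = 0x90, P[3] = 0x40, P[4] = 0xA0

Only C[2] changed, to 0xC0. In CTR, a change in C_i flips the same bit in P_i only; the keystream is unaffected. Decrypting the received ciphertext:
P[0]: T = 0xC7, S = E(K, T) = 0x4E; 0x46 ⊕ 0x4E = 0x08.
P[1]: T = 0xC8, S = E(K, T) = 0x4F; 0xAC ⊕ 0x4F = 0xE3.
P[2]: T = 0xC9, S = E(K, T) = 0x50; 0xC0 ⊕ 0x50 = 0x90.
P[3]: T = 0xCA, S = E(K, T) = 0x51; 0x11 ⊕ 0x51 = 0x40.
P[4]: T = 0xCB, S = E(K, T) = 0x52; 0xF2 ⊕ 0x52 = 0xA0.
Blocks that differ from the original plaintext: P[2].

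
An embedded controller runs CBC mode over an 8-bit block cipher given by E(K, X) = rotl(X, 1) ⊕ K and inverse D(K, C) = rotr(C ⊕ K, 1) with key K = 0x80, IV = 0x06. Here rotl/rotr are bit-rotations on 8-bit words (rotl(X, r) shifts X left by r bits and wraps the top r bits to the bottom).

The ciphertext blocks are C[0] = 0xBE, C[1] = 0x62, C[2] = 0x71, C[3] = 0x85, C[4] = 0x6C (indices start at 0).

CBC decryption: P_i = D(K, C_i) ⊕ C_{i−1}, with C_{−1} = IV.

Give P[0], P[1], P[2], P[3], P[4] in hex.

P[0] = 0x19, P[1] = 0xCF, P[2] = 0x9A, P[3] = 0xF3, P[4] = 0xF3

P[0]: D(K, 0xBE) = 0x1F; 0x1F ⊕ 0x06 = 0x19.
P[1]: D(K, 0x62) = 0x71; 0x71 ⊕ 0xBE = 0xCF.
P[2]: D(K, 0x71) = 0xF8; 0xF8 ⊕ 0x62 = 0x9A.
P[3]: D(K, 0x85) = 0x82; 0x82 ⊕ 0x71 = 0xF3.
P[4]: D(K, 0x6C) = 0x76; 0x76 ⊕ 0x85 = 0xF3.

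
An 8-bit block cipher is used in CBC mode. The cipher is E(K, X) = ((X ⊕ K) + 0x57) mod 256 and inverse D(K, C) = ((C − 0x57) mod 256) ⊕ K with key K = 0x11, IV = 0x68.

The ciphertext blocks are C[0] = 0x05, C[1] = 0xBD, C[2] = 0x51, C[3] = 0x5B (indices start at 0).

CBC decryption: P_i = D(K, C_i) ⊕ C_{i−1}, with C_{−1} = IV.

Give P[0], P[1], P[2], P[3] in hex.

P[0] = 0xD7, P[1] = 0x72, P[2] = 0x56, P[3] = 0x44

P[0]: D(K, 0x05) = 0xBF; 0xBF ⊕ 0x68 = 0xD7.
P[1]: D(K, 0xBD) = 0x77; 0x77 ⊕ 0x05 = 0x72.
P[2]: D(K, 0x51) = 0xEB; 0xEB ⊕ 0xBD = 0x56.
P[3]: D(K, 0x5B) = 0x15; 0x15 ⊕ 0x51 = 0x44.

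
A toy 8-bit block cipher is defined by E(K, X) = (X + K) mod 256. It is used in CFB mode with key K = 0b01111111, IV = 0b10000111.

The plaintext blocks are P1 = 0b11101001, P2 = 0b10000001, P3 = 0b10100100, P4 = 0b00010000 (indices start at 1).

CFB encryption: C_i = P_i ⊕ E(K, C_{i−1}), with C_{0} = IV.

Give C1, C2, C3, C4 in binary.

C1: E(K, 0b10000111) = 0b00000110; 0b11101001 ⊕ 0b00000110 = 0b11101111.
C2: E(K, 0b11101111) = 0b01101110; 0b10000001 ⊕ 0b01101110 = 0b11101111.
C3: E(K, 0b11101111) = 0b01101110; 0b10100100 ⊕ 0b01101110 = 0b11001010.
C4: E(K, 0b11001010) = 0b01001001; 0b00010000 ⊕ 0b01001001 = 0b01011001.

C1 = 0b11101111, C2 = 0b11101111, C3 = 0b11001010, C4 = 0b01011001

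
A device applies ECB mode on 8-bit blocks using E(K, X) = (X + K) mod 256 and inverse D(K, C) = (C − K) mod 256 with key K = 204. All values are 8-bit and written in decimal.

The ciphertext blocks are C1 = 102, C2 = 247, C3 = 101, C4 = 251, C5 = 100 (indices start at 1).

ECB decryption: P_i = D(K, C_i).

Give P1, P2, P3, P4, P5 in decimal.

P1 = 154, P2 = 43, P3 = 153, P4 = 47, P5 = 152

P1: D(K, 102) = 154.
P2: D(K, 247) = 43.
P3: D(K, 101) = 153.
P4: D(K, 251) = 47.
P5: D(K, 100) = 152.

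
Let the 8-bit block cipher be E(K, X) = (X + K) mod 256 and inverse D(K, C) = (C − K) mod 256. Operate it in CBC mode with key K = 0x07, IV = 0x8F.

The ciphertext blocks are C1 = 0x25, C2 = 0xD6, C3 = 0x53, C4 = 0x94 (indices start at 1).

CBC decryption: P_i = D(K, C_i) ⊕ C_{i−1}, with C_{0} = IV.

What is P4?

P4: D(K, 0x94) = 0x8D; 0x8D ⊕ 0x53 = 0xDE.

P4 = 0xDE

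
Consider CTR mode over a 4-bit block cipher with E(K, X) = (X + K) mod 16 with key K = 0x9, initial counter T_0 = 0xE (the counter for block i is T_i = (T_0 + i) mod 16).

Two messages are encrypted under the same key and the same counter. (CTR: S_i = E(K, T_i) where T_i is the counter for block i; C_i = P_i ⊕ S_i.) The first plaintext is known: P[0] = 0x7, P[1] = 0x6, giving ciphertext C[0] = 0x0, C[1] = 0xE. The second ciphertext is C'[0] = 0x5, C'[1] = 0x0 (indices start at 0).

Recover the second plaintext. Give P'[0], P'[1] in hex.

P'[0] = 0x2, P'[1] = 0x8

In CTR with a reused counter, both messages share the same keystream S_i, so C_i ⊕ C'_i = P_i ⊕ P'_i and thus P'_i = P_i ⊕ C_i ⊕ C'_i.
P'[0]: 0x7 ⊕ 0x0 ⊕ 0x5 = 0x2.
P'[1]: 0x6 ⊕ 0xE ⊕ 0x0 = 0x8.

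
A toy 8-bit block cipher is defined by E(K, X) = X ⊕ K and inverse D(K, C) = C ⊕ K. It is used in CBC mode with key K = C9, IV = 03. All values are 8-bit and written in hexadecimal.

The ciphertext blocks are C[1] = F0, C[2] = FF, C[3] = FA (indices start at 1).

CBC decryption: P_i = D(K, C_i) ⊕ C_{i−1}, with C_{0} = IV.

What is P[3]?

P[3] = CC

P[3]: D(K, FA) = 33; 33 ⊕ FF = CC.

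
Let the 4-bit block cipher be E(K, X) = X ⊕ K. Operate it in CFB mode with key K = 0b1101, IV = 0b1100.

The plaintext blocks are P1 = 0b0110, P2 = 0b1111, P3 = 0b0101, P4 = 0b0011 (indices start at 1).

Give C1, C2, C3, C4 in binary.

C1 = 0b0111, C2 = 0b0101, C3 = 0b1101, C4 = 0b0011

CFB encryption: C_i = P_i ⊕ E(K, C_{i−1}), with C_{0} = IV.
C1: E(K, 0b1100) = 0b0001; 0b0110 ⊕ 0b0001 = 0b0111.
C2: E(K, 0b0111) = 0b1010; 0b1111 ⊕ 0b1010 = 0b0101.
C3: E(K, 0b0101) = 0b1000; 0b0101 ⊕ 0b1000 = 0b1101.
C4: E(K, 0b1101) = 0b0000; 0b0011 ⊕ 0b0000 = 0b0011.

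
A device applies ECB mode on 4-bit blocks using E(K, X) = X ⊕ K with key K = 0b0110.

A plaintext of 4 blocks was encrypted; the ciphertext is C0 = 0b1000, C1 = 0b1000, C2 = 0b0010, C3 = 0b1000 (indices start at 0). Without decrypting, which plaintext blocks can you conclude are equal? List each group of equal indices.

ECB encrypts each block independently with the same key, so equal ciphertext blocks imply equal plaintext blocks.
C0 = C1 = C3 = 0b1000, so P0 = P1 = P3.

P0 = P1 = P3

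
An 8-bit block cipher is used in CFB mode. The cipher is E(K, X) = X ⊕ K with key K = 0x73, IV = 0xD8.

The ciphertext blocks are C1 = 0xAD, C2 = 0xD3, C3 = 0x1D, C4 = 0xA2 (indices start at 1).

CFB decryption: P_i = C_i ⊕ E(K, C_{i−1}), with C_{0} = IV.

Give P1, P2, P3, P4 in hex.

P1: E(K, 0xD8) = 0xAB; 0xAD ⊕ 0xAB = 0x06.
P2: E(K, 0xAD) = 0xDE; 0xD3 ⊕ 0xDE = 0x0D.
P3: E(K, 0xD3) = 0xA0; 0x1D ⊕ 0xA0 = 0xBD.
P4: E(K, 0x1D) = 0x6E; 0xA2 ⊕ 0x6E = 0xCC.

P1 = 0x06, P2 = 0x0D, P3 = 0xBD, P4 = 0xCC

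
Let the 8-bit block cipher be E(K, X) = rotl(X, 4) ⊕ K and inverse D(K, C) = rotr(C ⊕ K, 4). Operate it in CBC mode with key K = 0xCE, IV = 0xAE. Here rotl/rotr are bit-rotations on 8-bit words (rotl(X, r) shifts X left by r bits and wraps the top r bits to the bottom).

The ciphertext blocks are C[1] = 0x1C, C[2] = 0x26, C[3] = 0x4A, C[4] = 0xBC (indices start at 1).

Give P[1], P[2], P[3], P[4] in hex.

CBC decryption: P_i = D(K, C_i) ⊕ C_{i−1}, with C_{0} = IV.
P[1]: D(K, 0x1C) = 0x2D; 0x2D ⊕ 0xAE = 0x83.
P[2]: D(K, 0x26) = 0x8E; 0x8E ⊕ 0x1C = 0x92.
P[3]: D(K, 0x4A) = 0x48; 0x48 ⊕ 0x26 = 0x6E.
P[4]: D(K, 0xBC) = 0x27; 0x27 ⊕ 0x4A = 0x6D.

P[1] = 0x83, P[2] = 0x92, P[3] = 0x6E, P[4] = 0x6D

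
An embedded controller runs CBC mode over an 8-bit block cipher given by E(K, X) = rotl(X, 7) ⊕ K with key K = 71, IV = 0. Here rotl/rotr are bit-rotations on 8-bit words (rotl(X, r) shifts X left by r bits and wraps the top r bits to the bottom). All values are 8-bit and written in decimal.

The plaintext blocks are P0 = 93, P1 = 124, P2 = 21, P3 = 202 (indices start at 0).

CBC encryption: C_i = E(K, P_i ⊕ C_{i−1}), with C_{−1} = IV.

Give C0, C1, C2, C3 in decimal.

C0 = 233, C1 = 141, C2 = 11, C3 = 167

C0: P0 ⊕ 0 = 93; E(K, 93) = 233.
C1: P1 ⊕ 233 = 149; E(K, 149) = 141.
C2: P2 ⊕ 141 = 152; E(K, 152) = 11.
C3: P3 ⊕ 11 = 193; E(K, 193) = 167.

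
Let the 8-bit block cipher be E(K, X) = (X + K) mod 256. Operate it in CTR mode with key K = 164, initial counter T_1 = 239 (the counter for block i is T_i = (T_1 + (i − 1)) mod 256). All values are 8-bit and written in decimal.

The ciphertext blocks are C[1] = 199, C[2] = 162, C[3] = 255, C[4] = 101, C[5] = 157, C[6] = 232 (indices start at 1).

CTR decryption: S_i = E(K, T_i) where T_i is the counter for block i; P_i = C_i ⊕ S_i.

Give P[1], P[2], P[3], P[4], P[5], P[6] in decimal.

P[1] = 84, P[2] = 54, P[3] = 106, P[4] = 243, P[5] = 10, P[6] = 112

P[1]: T = 239, S = E(K, T) = 147; 199 ⊕ 147 = 84.
P[2]: T = 240, S = E(K, T) = 148; 162 ⊕ 148 = 54.
P[3]: T = 241, S = E(K, T) = 149; 255 ⊕ 149 = 106.
P[4]: T = 242, S = E(K, T) = 150; 101 ⊕ 150 = 243.
P[5]: T = 243, S = E(K, T) = 151; 157 ⊕ 151 = 10.
P[6]: T = 244, S = E(K, T) = 152; 232 ⊕ 152 = 112.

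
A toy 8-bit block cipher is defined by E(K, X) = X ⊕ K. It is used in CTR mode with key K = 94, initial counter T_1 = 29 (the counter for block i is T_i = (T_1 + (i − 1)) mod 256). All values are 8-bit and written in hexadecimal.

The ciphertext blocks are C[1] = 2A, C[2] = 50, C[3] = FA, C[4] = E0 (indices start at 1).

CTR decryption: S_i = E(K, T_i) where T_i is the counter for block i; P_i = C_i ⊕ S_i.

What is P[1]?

P[1] = 97

P[1]: T = 29, S = E(K, T) = BD; 2A ⊕ BD = 97.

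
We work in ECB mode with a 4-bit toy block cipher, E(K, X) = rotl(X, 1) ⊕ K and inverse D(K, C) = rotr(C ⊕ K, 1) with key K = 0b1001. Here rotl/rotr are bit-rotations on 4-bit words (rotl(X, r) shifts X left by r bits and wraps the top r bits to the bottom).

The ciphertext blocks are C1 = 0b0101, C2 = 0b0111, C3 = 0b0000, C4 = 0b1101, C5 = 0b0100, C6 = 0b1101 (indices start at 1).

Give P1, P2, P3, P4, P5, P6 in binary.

P1 = 0b0110, P2 = 0b0111, P3 = 0b1100, P4 = 0b0010, P5 = 0b1110, P6 = 0b0010

ECB decryption: P_i = D(K, C_i).
P1: D(K, 0b0101) = 0b0110.
P2: D(K, 0b0111) = 0b0111.
P3: D(K, 0b0000) = 0b1100.
P4: D(K, 0b1101) = 0b0010.
P5: D(K, 0b0100) = 0b1110.
P6: D(K, 0b1101) = 0b0010.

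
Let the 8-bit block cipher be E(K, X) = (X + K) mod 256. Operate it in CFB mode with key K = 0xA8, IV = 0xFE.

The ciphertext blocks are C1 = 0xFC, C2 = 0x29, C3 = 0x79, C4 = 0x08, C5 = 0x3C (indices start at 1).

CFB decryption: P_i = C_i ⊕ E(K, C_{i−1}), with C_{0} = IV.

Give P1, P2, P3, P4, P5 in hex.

P1: E(K, 0xFE) = 0xA6; 0xFC ⊕ 0xA6 = 0x5A.
P2: E(K, 0xFC) = 0xA4; 0x29 ⊕ 0xA4 = 0x8D.
P3: E(K, 0x29) = 0xD1; 0x79 ⊕ 0xD1 = 0xA8.
P4: E(K, 0x79) = 0x21; 0x08 ⊕ 0x21 = 0x29.
P5: E(K, 0x08) = 0xB0; 0x3C ⊕ 0xB0 = 0x8C.

P1 = 0x5A, P2 = 0x8D, P3 = 0xA8, P4 = 0x29, P5 = 0x8C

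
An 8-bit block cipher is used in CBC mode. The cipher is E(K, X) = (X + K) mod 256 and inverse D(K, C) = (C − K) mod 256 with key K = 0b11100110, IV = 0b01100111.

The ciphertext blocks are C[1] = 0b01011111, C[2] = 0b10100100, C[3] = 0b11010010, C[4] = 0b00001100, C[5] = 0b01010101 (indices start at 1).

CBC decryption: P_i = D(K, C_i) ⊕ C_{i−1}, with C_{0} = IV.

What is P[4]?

P[4]: D(K, 0b00001100) = 0b00100110; 0b00100110 ⊕ 0b11010010 = 0b11110100.

P[4] = 0b11110100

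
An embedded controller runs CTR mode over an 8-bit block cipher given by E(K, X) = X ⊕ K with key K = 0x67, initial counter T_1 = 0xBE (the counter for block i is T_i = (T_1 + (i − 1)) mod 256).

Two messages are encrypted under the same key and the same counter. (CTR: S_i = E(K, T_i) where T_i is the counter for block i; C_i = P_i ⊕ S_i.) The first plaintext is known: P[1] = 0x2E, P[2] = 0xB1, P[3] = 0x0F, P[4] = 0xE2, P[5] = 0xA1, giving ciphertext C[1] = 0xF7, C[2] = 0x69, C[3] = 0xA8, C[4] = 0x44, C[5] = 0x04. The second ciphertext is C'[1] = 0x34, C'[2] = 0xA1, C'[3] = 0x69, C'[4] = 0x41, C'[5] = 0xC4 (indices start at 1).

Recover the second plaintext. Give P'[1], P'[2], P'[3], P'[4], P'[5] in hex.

P'[1] = 0xED, P'[2] = 0x79, P'[3] = 0xCE, P'[4] = 0xE7, P'[5] = 0x61

In CTR with a reused counter, both messages share the same keystream S_i, so C_i ⊕ C'_i = P_i ⊕ P'_i and thus P'_i = P_i ⊕ C_i ⊕ C'_i.
P'[1]: 0x2E ⊕ 0xF7 ⊕ 0x34 = 0xED.
P'[2]: 0xB1 ⊕ 0x69 ⊕ 0xA1 = 0x79.
P'[3]: 0x0F ⊕ 0xA8 ⊕ 0x69 = 0xCE.
P'[4]: 0xE2 ⊕ 0x44 ⊕ 0x41 = 0xE7.
P'[5]: 0xA1 ⊕ 0x04 ⊕ 0xC4 = 0x61.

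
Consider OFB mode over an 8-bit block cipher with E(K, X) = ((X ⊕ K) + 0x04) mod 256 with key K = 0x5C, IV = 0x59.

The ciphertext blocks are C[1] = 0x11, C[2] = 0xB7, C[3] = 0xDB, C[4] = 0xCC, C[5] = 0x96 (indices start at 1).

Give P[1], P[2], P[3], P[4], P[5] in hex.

OFB decryption: S_i = E(K, S_{i−1}) with S_{0} = IV; P_i = C_i ⊕ S_i.
P[1]: S = E(K, 0x59) = 0x09; 0x11 ⊕ 0x09 = 0x18.
P[2]: S = E(K, 0x09) = 0x59; 0xB7 ⊕ 0x59 = 0xEE.
P[3]: S = E(K, 0x59) = 0x09; 0xDB ⊕ 0x09 = 0xD2.
P[4]: S = E(K, 0x09) = 0x59; 0xCC ⊕ 0x59 = 0x95.
P[5]: S = E(K, 0x59) = 0x09; 0x96 ⊕ 0x09 = 0x9F.

P[1] = 0x18, P[2] = 0xEE, P[3] = 0xD2, P[4] = 0x95, P[5] = 0x9F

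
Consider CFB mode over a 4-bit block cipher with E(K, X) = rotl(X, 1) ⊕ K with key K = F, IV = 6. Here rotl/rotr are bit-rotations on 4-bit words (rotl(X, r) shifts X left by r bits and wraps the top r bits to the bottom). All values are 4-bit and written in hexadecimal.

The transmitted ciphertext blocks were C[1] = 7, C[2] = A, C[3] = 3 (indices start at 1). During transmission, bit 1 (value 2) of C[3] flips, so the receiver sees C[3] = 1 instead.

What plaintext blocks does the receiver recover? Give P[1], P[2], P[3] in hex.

CFB decryption: P_i = C_i ⊕ E(K, C_{i−1}), with C_{0} = IV.
Only C[3] changed, to 1. In CFB, a change in C_i flips the same bit in P_i and garbles P_{i+1}. Decrypting the received ciphertext:
P[1]: E(K, 6) = 3; 7 ⊕ 3 = 4.
P[2]: E(K, 7) = 1; A ⊕ 1 = B.
P[3]: E(K, A) = A; 1 ⊕ A = B.
Blocks that differ from the original plaintext: P[3].

P[1] = 4, P[2] = B, P[3] = B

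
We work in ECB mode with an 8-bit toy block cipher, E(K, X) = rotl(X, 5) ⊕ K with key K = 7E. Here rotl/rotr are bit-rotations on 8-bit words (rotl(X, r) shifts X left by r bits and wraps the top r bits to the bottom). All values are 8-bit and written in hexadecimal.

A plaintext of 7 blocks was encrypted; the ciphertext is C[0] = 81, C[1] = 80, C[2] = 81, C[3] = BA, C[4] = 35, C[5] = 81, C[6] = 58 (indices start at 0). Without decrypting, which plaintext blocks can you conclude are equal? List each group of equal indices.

ECB encrypts each block independently with the same key, so equal ciphertext blocks imply equal plaintext blocks.
C[0] = C[2] = C[5] = 81, so P[0] = P[2] = P[5].

P[0] = P[2] = P[5]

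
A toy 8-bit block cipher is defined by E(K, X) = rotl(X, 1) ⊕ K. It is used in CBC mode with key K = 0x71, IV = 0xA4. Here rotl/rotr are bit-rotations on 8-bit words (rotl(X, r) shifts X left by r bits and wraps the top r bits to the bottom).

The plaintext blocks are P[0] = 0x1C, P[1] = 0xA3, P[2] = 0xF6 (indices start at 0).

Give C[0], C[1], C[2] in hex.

CBC encryption: C_i = E(K, P_i ⊕ C_{i−1}), with C_{−1} = IV.
C[0]: P[0] ⊕ 0xA4 = 0xB8; E(K, 0xB8) = 0x00.
C[1]: P[1] ⊕ 0x00 = 0xA3; E(K, 0xA3) = 0x36.
C[2]: P[2] ⊕ 0x36 = 0xC0; E(K, 0xC0) = 0xF0.

C[0] = 0x00, C[1] = 0x36, C[2] = 0xF0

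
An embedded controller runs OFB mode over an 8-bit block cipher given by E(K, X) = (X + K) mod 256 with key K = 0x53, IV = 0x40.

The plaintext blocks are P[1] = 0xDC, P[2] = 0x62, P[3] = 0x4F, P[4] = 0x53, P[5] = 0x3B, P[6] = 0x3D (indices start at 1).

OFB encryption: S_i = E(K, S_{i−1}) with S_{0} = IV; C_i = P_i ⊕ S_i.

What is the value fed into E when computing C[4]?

0x39

C[1]: S = E(K, 0x40) = 0x93; 0xDC ⊕ 0x93 = 0x4F.
C[2]: S = E(K, 0x93) = 0xE6; 0x62 ⊕ 0xE6 = 0x84.
C[3]: S = E(K, 0xE6) = 0x39; 0x4F ⊕ 0x39 = 0x76.
C[4]: S = E(K, 0x39) = 0x8C; 0x53 ⊕ 0x8C = 0xDF.
So the input to E for block [4] is 0x39.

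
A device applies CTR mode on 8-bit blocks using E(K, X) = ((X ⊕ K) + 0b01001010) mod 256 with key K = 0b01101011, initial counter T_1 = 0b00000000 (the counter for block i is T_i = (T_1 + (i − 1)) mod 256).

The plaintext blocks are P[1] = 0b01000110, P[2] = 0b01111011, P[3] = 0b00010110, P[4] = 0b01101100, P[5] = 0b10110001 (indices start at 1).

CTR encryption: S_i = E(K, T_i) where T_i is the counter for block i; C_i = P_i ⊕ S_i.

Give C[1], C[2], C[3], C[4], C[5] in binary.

C[1] = 0b11110011, C[2] = 0b11001111, C[3] = 0b10100101, C[4] = 0b11011110, C[5] = 0b00001000

C[1]: T = 0b00000000, S = E(K, T) = 0b10110101; 0b01000110 ⊕ 0b10110101 = 0b11110011.
C[2]: T = 0b00000001, S = E(K, T) = 0b10110100; 0b01111011 ⊕ 0b10110100 = 0b11001111.
C[3]: T = 0b00000010, S = E(K, T) = 0b10110011; 0b00010110 ⊕ 0b10110011 = 0b10100101.
C[4]: T = 0b00000011, S = E(K, T) = 0b10110010; 0b01101100 ⊕ 0b10110010 = 0b11011110.
C[5]: T = 0b00000100, S = E(K, T) = 0b10111001; 0b10110001 ⊕ 0b10111001 = 0b00001000.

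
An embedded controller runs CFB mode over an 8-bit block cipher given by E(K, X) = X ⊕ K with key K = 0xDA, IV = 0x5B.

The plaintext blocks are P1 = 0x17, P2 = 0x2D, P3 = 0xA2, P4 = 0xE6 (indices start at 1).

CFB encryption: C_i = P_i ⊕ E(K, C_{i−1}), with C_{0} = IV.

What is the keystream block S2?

C1: E(K, 0x5B) = 0x81; 0x17 ⊕ 0x81 = 0x96.
C2: E(K, 0x96) = 0x4C; 0x2D ⊕ 0x4C = 0x61.
So S2 = 0x4C.

0x4C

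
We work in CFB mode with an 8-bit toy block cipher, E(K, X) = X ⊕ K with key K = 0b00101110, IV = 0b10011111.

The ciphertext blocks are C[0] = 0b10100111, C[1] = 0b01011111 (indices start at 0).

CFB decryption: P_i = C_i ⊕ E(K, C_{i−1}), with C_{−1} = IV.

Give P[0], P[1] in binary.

P[0] = 0b00010110, P[1] = 0b11010110

P[0]: E(K, 0b10011111) = 0b10110001; 0b10100111 ⊕ 0b10110001 = 0b00010110.
P[1]: E(K, 0b10100111) = 0b10001001; 0b01011111 ⊕ 0b10001001 = 0b11010110.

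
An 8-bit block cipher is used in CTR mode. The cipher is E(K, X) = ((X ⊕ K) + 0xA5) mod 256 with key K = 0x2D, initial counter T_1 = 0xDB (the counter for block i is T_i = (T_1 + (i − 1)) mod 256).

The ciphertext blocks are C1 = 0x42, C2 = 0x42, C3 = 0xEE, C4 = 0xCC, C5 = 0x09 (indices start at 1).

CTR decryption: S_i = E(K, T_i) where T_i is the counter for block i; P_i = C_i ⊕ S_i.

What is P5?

P5 = 0x9E

P5: T = 0xDF, S = E(K, T) = 0x97; 0x09 ⊕ 0x97 = 0x9E.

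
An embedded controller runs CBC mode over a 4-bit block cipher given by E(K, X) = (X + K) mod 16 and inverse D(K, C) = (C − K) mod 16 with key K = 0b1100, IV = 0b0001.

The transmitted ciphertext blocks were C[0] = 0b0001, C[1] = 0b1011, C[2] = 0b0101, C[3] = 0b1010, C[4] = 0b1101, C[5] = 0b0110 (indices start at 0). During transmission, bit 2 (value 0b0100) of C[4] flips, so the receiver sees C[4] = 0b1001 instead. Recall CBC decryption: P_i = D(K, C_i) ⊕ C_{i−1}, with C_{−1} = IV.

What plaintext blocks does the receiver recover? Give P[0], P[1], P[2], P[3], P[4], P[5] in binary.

P[0] = 0b0100, P[1] = 0b1110, P[2] = 0b0010, P[3] = 0b1011, P[4] = 0b0111, P[5] = 0b0011

Only C[4] changed, to 0b1001. In CBC, a change in C_i garbles P_i and flips the same bit in P_{i+1}. Decrypting the received ciphertext:
P[0]: D(K, 0b0001) = 0b0101; 0b0101 ⊕ 0b0001 = 0b0100.
P[1]: D(K, 0b1011) = 0b1111; 0b1111 ⊕ 0b0001 = 0b1110.
P[2]: D(K, 0b0101) = 0b1001; 0b1001 ⊕ 0b1011 = 0b0010.
P[3]: D(K, 0b1010) = 0b1110; 0b1110 ⊕ 0b0101 = 0b1011.
P[4]: D(K, 0b1001) = 0b1101; 0b1101 ⊕ 0b1010 = 0b0111.
P[5]: D(K, 0b0110) = 0b1010; 0b1010 ⊕ 0b1001 = 0b0011.
Blocks that differ from the original plaintext: P[4], P[5].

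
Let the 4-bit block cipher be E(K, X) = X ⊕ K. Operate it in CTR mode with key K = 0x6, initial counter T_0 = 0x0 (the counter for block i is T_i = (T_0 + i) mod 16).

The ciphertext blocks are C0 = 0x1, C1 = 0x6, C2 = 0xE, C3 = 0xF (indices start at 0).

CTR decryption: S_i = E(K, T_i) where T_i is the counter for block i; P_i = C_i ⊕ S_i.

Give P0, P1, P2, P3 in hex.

P0: T = 0x0, S = E(K, T) = 0x6; 0x1 ⊕ 0x6 = 0x7.
P1: T = 0x1, S = E(K, T) = 0x7; 0x6 ⊕ 0x7 = 0x1.
P2: T = 0x2, S = E(K, T) = 0x4; 0xE ⊕ 0x4 = 0xA.
P3: T = 0x3, S = E(K, T) = 0x5; 0xF ⊕ 0x5 = 0xA.

P0 = 0x7, P1 = 0x1, P2 = 0xA, P3 = 0xA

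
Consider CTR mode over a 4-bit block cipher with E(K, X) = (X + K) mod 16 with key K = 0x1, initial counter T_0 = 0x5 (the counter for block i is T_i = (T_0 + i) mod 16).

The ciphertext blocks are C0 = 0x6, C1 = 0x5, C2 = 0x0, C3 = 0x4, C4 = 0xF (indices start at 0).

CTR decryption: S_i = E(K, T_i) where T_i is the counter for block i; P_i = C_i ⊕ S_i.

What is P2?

P2 = 0x8

P2: T = 0x7, S = E(K, T) = 0x8; 0x0 ⊕ 0x8 = 0x8.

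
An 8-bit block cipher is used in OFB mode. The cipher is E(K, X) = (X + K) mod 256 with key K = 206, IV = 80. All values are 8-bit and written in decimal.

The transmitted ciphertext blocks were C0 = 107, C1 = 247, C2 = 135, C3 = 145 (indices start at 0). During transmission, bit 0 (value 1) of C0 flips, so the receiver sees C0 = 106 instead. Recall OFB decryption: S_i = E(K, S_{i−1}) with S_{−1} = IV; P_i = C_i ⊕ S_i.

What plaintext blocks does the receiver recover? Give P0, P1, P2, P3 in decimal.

P0 = 116, P1 = 27, P2 = 61, P3 = 25

Only C0 changed, to 106. In OFB, a change in C_i flips the same bit in P_i only; the keystream is unaffected. Decrypting the received ciphertext:
P0: S = E(K, 80) = 30; 106 ⊕ 30 = 116.
P1: S = E(K, 30) = 236; 247 ⊕ 236 = 27.
P2: S = E(K, 236) = 186; 135 ⊕ 186 = 61.
P3: S = E(K, 186) = 136; 145 ⊕ 136 = 25.
Blocks that differ from the original plaintext: P0.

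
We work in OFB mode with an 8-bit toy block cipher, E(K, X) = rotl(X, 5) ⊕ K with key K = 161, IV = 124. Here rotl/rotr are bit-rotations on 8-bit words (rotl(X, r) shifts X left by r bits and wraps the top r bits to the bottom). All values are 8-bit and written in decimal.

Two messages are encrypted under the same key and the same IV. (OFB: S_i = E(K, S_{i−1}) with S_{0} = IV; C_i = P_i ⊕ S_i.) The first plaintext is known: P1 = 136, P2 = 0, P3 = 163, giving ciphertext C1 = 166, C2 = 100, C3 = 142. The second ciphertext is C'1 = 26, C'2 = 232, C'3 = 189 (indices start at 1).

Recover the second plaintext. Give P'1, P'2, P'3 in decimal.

In OFB with a reused IV, both messages share the same keystream S_i, so C_i ⊕ C'_i = P_i ⊕ P'_i and thus P'_i = P_i ⊕ C_i ⊕ C'_i.
P'1: 136 ⊕ 166 ⊕ 26 = 52.
P'2: 0 ⊕ 100 ⊕ 232 = 140.
P'3: 163 ⊕ 142 ⊕ 189 = 144.

P'1 = 52, P'2 = 140, P'3 = 144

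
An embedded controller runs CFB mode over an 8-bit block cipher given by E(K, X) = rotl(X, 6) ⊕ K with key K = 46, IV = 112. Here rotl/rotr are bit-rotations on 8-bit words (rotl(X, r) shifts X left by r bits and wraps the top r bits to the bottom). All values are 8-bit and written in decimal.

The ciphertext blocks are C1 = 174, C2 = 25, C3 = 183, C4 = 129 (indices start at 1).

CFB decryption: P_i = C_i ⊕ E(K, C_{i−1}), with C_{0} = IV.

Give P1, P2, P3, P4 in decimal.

P1: E(K, 112) = 50; 174 ⊕ 50 = 156.
P2: E(K, 174) = 133; 25 ⊕ 133 = 156.
P3: E(K, 25) = 104; 183 ⊕ 104 = 223.
P4: E(K, 183) = 195; 129 ⊕ 195 = 66.

P1 = 156, P2 = 156, P3 = 223, P4 = 66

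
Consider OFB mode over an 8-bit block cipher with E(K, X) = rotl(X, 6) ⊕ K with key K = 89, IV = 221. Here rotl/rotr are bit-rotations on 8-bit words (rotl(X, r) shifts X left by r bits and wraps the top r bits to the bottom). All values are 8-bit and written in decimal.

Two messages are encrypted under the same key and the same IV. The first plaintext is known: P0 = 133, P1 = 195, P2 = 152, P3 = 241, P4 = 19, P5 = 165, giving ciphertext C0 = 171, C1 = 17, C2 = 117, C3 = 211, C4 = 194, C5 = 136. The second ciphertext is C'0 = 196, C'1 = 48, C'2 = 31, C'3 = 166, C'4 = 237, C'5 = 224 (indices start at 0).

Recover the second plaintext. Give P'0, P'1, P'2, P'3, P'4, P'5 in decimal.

In OFB with a reused IV, both messages share the same keystream S_i, so C_i ⊕ C'_i = P_i ⊕ P'_i and thus P'_i = P_i ⊕ C_i ⊕ C'_i.
P'0: 133 ⊕ 171 ⊕ 196 = 234.
P'1: 195 ⊕ 17 ⊕ 48 = 226.
P'2: 152 ⊕ 117 ⊕ 31 = 242.
P'3: 241 ⊕ 211 ⊕ 166 = 132.
P'4: 19 ⊕ 194 ⊕ 237 = 60.
P'5: 165 ⊕ 136 ⊕ 224 = 205.

P'0 = 234, P'1 = 226, P'2 = 242, P'3 = 132, P'4 = 60, P'5 = 205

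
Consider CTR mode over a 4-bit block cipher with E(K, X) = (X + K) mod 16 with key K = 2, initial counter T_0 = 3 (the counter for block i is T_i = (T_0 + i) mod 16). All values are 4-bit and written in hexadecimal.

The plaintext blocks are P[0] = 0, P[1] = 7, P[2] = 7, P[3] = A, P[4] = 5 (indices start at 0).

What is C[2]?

CTR encryption: S_i = E(K, T_i) where T_i is the counter for block i; C_i = P_i ⊕ S_i.
C[0]: T = 3, S = E(K, T) = 5; 0 ⊕ 5 = 5.
C[1]: T = 4, S = E(K, T) = 6; 7 ⊕ 6 = 1.
C[2]: T = 5, S = E(K, T) = 7; 7 ⊕ 7 = 0.

C[2] = 0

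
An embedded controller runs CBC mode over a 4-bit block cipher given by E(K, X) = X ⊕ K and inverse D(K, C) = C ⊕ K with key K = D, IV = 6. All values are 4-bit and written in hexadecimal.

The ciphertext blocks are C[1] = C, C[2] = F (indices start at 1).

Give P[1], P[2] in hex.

CBC decryption: P_i = D(K, C_i) ⊕ C_{i−1}, with C_{0} = IV.
P[1]: D(K, C) = 1; 1 ⊕ 6 = 7.
P[2]: D(K, F) = 2; 2 ⊕ C = E.

P[1] = 7, P[2] = E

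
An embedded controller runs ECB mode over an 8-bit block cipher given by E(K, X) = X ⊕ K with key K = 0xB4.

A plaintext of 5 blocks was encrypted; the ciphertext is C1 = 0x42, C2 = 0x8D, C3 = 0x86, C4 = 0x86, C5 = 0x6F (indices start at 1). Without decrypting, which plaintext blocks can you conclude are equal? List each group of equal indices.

ECB encrypts each block independently with the same key, so equal ciphertext blocks imply equal plaintext blocks.
C3 = C4 = 0x86, so P3 = P4.

P3 = P4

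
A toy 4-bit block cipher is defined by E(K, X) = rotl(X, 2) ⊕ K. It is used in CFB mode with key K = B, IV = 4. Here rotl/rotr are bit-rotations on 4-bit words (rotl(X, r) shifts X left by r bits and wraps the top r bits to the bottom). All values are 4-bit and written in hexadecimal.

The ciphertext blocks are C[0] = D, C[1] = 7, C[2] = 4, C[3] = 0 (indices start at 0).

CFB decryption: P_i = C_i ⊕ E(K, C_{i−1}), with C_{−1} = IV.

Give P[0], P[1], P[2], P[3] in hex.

P[0] = 7, P[1] = B, P[2] = 2, P[3] = A

P[0]: E(K, 4) = A; D ⊕ A = 7.
P[1]: E(K, D) = C; 7 ⊕ C = B.
P[2]: E(K, 7) = 6; 4 ⊕ 6 = 2.
P[3]: E(K, 4) = A; 0 ⊕ A = A.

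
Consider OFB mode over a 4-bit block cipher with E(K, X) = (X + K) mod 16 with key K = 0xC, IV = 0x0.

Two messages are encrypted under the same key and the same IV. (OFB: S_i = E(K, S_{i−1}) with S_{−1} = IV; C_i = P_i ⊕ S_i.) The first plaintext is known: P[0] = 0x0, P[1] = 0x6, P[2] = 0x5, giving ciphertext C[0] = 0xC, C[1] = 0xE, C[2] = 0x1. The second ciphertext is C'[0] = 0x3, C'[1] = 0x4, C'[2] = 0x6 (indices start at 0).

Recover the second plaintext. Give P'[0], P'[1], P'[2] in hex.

In OFB with a reused IV, both messages share the same keystream S_i, so C_i ⊕ C'_i = P_i ⊕ P'_i and thus P'_i = P_i ⊕ C_i ⊕ C'_i.
P'[0]: 0x0 ⊕ 0xC ⊕ 0x3 = 0xF.
P'[1]: 0x6 ⊕ 0xE ⊕ 0x4 = 0xC.
P'[2]: 0x5 ⊕ 0x1 ⊕ 0x6 = 0x2.

P'[0] = 0xF, P'[1] = 0xC, P'[2] = 0x2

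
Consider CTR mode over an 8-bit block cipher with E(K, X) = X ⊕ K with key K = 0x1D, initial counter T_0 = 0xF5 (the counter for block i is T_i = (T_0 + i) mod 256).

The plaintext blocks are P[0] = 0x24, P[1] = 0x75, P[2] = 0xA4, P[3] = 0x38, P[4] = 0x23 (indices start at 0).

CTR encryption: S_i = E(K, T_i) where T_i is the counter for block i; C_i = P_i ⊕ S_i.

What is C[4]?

C[0]: T = 0xF5, S = E(K, T) = 0xE8; 0x24 ⊕ 0xE8 = 0xCC.
C[1]: T = 0xF6, S = E(K, T) = 0xEB; 0x75 ⊕ 0xEB = 0x9E.
C[2]: T = 0xF7, S = E(K, T) = 0xEA; 0xA4 ⊕ 0xEA = 0x4E.
C[3]: T = 0xF8, S = E(K, T) = 0xE5; 0x38 ⊕ 0xE5 = 0xDD.
C[4]: T = 0xF9, S = E(K, T) = 0xE4; 0x23 ⊕ 0xE4 = 0xC7.

C[4] = 0xC7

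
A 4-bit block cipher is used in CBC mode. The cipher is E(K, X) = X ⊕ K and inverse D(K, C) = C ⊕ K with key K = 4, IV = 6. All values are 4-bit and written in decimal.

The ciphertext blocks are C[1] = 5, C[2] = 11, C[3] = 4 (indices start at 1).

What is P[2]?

CBC decryption: P_i = D(K, C_i) ⊕ C_{i−1}, with C_{0} = IV.
P[2]: D(K, 11) = 15; 15 ⊕ 5 = 10.

P[2] = 10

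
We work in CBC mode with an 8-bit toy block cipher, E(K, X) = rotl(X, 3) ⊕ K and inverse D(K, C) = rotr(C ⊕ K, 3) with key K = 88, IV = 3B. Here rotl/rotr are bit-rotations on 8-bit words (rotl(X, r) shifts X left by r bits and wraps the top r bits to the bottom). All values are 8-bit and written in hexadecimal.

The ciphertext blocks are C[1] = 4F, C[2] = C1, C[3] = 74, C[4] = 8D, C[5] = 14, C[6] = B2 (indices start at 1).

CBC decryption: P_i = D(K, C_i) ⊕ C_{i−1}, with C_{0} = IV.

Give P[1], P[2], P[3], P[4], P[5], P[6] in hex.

P[1]: D(K, 4F) = F8; F8 ⊕ 3B = C3.
P[2]: D(K, C1) = 29; 29 ⊕ 4F = 66.
P[3]: D(K, 74) = 9F; 9F ⊕ C1 = 5E.
P[4]: D(K, 8D) = A0; A0 ⊕ 74 = D4.
P[5]: D(K, 14) = 93; 93 ⊕ 8D = 1E.
P[6]: D(K, B2) = 47; 47 ⊕ 14 = 53.

P[1] = C3, P[2] = 66, P[3] = 5E, P[4] = D4, P[5] = 1E, P[6] = 53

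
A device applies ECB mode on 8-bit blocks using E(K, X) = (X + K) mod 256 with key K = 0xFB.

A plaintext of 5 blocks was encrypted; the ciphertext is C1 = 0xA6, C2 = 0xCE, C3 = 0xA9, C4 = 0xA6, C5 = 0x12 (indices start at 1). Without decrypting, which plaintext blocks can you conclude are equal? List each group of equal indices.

P1 = P4

ECB encrypts each block independently with the same key, so equal ciphertext blocks imply equal plaintext blocks.
C1 = C4 = 0xA6, so P1 = P4.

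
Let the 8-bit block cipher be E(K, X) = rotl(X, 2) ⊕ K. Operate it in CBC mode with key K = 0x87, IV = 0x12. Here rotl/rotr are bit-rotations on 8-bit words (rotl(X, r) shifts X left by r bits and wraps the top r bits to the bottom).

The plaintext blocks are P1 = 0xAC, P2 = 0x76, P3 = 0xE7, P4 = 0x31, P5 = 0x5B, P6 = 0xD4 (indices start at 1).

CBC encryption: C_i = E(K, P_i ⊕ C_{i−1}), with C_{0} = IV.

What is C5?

C5 = 0x8C

C1: P1 ⊕ 0x12 = 0xBE; E(K, 0xBE) = 0x7D.
C2: P2 ⊕ 0x7D = 0x0B; E(K, 0x0B) = 0xAB.
C3: P3 ⊕ 0xAB = 0x4C; E(K, 0x4C) = 0xB6.
C4: P4 ⊕ 0xB6 = 0x87; E(K, 0x87) = 0x99.
C5: P5 ⊕ 0x99 = 0xC2; E(K, 0xC2) = 0x8C.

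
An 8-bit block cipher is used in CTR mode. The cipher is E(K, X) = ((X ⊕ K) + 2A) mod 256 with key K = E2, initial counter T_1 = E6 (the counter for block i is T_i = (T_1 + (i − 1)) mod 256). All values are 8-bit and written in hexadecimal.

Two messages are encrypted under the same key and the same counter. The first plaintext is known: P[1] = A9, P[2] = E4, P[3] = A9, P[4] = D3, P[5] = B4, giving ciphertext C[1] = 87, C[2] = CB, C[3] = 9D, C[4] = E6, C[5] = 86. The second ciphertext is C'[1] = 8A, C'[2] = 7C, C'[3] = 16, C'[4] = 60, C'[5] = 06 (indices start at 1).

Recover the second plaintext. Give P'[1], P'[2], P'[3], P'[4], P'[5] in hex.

In CTR with a reused counter, both messages share the same keystream S_i, so C_i ⊕ C'_i = P_i ⊕ P'_i and thus P'_i = P_i ⊕ C_i ⊕ C'_i.
P'[1]: A9 ⊕ 87 ⊕ 8A = A4.
P'[2]: E4 ⊕ CB ⊕ 7C = 53.
P'[3]: A9 ⊕ 9D ⊕ 16 = 22.
P'[4]: D3 ⊕ E6 ⊕ 60 = 55.
P'[5]: B4 ⊕ 86 ⊕ 06 = 34.

P'[1] = A4, P'[2] = 53, P'[3] = 22, P'[4] = 55, P'[5] = 34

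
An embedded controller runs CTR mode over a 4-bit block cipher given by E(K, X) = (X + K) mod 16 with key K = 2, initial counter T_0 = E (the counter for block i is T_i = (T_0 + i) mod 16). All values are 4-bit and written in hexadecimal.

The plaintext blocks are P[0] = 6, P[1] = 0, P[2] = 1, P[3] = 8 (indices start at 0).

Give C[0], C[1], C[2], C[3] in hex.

CTR encryption: S_i = E(K, T_i) where T_i is the counter for block i; C_i = P_i ⊕ S_i.
C[0]: T = E, S = E(K, T) = 0; 6 ⊕ 0 = 6.
C[1]: T = F, S = E(K, T) = 1; 0 ⊕ 1 = 1.
C[2]: T = 0, S = E(K, T) = 2; 1 ⊕ 2 = 3.
C[3]: T = 1, S = E(K, T) = 3; 8 ⊕ 3 = B.

C[0] = 6, C[1] = 1, C[2] = 3, C[3] = B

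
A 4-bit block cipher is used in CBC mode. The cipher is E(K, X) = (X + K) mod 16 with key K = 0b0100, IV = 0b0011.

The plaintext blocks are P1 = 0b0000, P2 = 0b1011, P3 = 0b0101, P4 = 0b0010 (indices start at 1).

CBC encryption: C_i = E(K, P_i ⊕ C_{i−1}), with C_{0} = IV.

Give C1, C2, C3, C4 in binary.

C1 = 0b0111, C2 = 0b0000, C3 = 0b1001, C4 = 0b1111

C1: P1 ⊕ 0b0011 = 0b0011; E(K, 0b0011) = 0b0111.
C2: P2 ⊕ 0b0111 = 0b1100; E(K, 0b1100) = 0b0000.
C3: P3 ⊕ 0b0000 = 0b0101; E(K, 0b0101) = 0b1001.
C4: P4 ⊕ 0b1001 = 0b1011; E(K, 0b1011) = 0b1111.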